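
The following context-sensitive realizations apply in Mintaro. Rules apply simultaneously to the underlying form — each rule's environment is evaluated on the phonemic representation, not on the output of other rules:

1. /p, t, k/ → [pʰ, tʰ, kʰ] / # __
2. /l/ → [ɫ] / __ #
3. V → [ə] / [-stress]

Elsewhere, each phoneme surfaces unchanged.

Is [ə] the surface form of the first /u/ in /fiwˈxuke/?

/u/ (between /x/ and /k/) is in the target of rule 3 but the environment (in an unstressed syllable) is not met → [u].
The actual realization is [u], not [ə].

No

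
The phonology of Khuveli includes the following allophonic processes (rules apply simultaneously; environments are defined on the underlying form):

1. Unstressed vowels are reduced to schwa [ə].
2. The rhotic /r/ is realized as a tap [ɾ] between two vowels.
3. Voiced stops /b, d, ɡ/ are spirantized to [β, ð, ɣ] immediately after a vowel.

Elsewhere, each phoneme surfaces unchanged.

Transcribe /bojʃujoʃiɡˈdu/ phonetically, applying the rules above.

/b/ (word-initial) fails the environment for rule 3, so it stays [b].
Rule 1 applies to /o/ (between /b/ and /j/: in an unstressed syllable) → [ə].
/j/ — not in any rule's target class → [j].
/ʃ/ (between /j/ and /u/) is unaffected → [ʃ].
Rule 1 applies to /u/ (between /ʃ/ and /j/: in an unstressed syllable) → [ə].
/j/ (between /u/ and /o/): no rule targets it → [j].
/o/ — between /j/ and /ʃ/, in an unstressed syllable — surfaces as [ə] (rule 1).
/ʃ/ — not in any rule's target class → [ʃ].
Rule 1 applies to /i/ (between /ʃ/ and /ɡ/: in an unstressed syllable) → [ə].
/ɡ/ meets the environment for rule 3 (immediately after a vowel) → [ɣ].
/d/ — between /ɡ/ and /u/; rule 3 does not apply here → [d].
/u/ (word-final): rule 1 targets it, but not in an unstressed syllable → unchanged [u].

[bəjʃəjəʃəɣˈdu]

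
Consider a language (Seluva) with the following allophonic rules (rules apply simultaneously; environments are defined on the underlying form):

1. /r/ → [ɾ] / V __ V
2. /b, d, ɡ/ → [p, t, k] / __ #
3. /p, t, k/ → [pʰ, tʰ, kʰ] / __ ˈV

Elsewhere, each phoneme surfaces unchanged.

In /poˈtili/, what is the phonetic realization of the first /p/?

/p/ (word-initial) is in the target of rule 3 but the environment (immediately before a stressed vowel) is not met → [p].

[p]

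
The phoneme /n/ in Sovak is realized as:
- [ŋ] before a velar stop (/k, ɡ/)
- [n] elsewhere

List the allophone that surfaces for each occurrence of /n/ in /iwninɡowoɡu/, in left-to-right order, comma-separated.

[n], [ŋ]

Occurrence 1 (position 3): no conditioning environment matches → elsewhere allophone [n].
Occurrence 2 (position 5): before a velar stop → [ŋ].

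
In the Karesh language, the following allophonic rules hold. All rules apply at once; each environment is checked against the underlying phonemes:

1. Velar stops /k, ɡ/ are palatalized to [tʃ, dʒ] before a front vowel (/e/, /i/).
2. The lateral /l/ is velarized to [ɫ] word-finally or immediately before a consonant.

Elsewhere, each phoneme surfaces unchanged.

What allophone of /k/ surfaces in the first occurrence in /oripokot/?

/k/ (between /o/ and /o/) fails the environment for rule 1, so it stays [k].

[k]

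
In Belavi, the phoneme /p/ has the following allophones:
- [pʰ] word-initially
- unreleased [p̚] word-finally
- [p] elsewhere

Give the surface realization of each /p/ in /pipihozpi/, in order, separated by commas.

[pʰ], [p], [p]

Occurrence 1 (position 1): word-initially → [pʰ].
Occurrence 2 (position 3): no conditioning environment matches → elsewhere allophone [p].
Occurrence 3 (position 8): no conditioning environment matches → elsewhere allophone [p].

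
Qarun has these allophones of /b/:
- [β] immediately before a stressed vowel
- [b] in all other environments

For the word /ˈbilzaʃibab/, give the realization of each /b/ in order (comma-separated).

Occurrence 1 (position 1): immediately before a stressed vowel → [β].
Occurrence 2 (position 8): no conditioning environment matches → elsewhere allophone [b].
Occurrence 3 (position 10): no conditioning environment matches → elsewhere allophone [b].

[β], [b], [b]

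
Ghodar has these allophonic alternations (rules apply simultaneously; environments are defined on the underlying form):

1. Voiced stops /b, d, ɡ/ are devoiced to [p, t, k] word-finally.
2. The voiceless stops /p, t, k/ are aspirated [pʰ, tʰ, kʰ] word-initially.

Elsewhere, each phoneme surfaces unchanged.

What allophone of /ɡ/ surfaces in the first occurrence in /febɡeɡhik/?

[ɡ]

/ɡ/ — between /b/ and /e/; rule 1 does not apply here → [ɡ].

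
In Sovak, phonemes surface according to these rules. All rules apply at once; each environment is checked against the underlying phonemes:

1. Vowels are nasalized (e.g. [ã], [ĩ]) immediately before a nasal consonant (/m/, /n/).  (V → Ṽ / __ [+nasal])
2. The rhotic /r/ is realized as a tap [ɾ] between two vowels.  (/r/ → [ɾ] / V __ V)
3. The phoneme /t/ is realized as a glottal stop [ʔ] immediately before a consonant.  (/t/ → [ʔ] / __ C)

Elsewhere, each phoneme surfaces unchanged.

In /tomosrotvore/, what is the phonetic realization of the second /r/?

/r/ (between /o/ and /e/) occurs between two vowels → [ɾ] by rule 2.

[ɾ]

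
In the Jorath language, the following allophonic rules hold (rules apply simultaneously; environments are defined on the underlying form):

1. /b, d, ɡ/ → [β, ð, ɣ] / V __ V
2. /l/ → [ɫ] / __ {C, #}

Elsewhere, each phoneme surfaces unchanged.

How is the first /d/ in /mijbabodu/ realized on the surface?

/d/ (between /o/ and /u/) occurs between two vowels → [ð] by rule 1.

[ð]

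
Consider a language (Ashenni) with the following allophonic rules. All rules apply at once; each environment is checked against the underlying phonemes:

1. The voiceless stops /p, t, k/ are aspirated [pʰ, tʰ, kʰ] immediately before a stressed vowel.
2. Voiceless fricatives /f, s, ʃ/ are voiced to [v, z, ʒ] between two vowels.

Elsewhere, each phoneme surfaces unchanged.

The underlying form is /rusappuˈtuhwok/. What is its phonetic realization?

[ruzappuˈtʰuhwok]

/s/ (between /u/ and /a/) occurs between two vowels → [z] by rule 2.
/p/ (between /a/ and /p/): rule 1 targets it, but not immediately before a stressed vowel → unchanged [p].
/p/ (between /p/ and /u/): rule 1 targets it, but not immediately before a stressed vowel → unchanged [p].
/t/ meets the environment for rule 1 (immediately before a stressed vowel) → [tʰ].
/k/ (word-final) is in the target of rule 1 but the environment (immediately before a stressed vowel) is not met → [k].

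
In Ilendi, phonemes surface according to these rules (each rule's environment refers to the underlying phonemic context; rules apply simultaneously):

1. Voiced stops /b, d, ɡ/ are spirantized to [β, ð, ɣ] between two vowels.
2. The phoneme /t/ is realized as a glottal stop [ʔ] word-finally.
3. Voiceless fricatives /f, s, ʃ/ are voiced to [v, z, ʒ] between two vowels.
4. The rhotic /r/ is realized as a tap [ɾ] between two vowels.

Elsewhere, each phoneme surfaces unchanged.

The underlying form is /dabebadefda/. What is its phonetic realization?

[daβeβaðefda]

/d/ — word-initial; rule 1 does not apply here → [d].
/a/ stays [a].
/b/ — between /a/ and /e/, between two vowels — surfaces as [β] (rule 1).
/e/ (between /b/ and /b/): no rule targets it → [e].
/b/ meets the environment for rule 1 (between two vowels) → [β].
/a/ stays [a].
/d/ meets the environment for rule 1 (between two vowels) → [ð].
/e/ — not in any rule's target class → [e].
/f/ — between /e/ and /d/; rule 3 does not apply here → [f].
/d/ — between /f/ and /a/; rule 1 does not apply here → [d].
/a/ (word-final) is unaffected → [a].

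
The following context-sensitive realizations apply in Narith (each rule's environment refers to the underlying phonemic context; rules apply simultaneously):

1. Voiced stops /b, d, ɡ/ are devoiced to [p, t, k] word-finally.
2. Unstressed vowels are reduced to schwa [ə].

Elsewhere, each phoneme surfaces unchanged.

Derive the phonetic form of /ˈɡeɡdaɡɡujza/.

[ˈɡeɡdəɡɡəjzə]

/ɡ/ (word-initial): rule 1 targets it, but not word-finally → unchanged [ɡ].
/e/ — between /ɡ/ and /ɡ/; rule 2 does not apply here → [e].
/ɡ/ (between /e/ and /d/) is in the target of rule 1 but the environment (word-finally) is not met → [ɡ].
/d/ — between /ɡ/ and /a/; rule 1 does not apply here → [d].
Rule 2 applies to /a/ (between /d/ and /ɡ/: in an unstressed syllable) → [ə].
/ɡ/ (between /a/ and /ɡ/) fails the environment for rule 1, so it stays [ɡ].
/ɡ/ (between /ɡ/ and /u/) fails the environment for rule 1, so it stays [ɡ].
/u/ meets the environment for rule 2 (in an unstressed syllable) → [ə].
/a/ — word-final, in an unstressed syllable — surfaces as [ə] (rule 2).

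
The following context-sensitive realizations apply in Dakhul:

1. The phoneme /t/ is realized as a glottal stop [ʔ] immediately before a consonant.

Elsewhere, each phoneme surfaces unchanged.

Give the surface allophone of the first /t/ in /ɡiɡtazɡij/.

/t/ — between /ɡ/ and /a/; rule 1 does not apply here → [t].

[t]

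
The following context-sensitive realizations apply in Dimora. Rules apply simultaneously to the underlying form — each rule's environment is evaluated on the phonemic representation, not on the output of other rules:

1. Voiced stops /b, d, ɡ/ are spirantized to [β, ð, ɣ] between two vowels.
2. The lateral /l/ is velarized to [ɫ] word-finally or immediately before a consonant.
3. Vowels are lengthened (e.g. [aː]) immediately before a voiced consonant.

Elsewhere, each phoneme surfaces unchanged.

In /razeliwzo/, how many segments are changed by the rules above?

Segments that undergo a rule: /a/ → [aː] (rule 3); /e/ → [eː] (rule 3); /i/ → [iː] (rule 3).
All other segments surface unchanged.

3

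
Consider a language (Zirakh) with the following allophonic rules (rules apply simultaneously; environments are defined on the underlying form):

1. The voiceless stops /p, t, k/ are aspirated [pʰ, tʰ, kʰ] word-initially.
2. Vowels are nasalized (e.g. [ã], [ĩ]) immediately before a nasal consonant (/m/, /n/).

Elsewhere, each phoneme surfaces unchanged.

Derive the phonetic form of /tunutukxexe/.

/t/ meets the environment for rule 1 (word-initially) → [tʰ].
/u/ meets the environment for rule 2 (before a nasal consonant) → [ũ].
/u/ (between /n/ and /t/) fails the environment for rule 2, so it stays [u].
/t/ (between /u/ and /u/) fails the environment for rule 1, so it stays [t].
/u/ (between /t/ and /k/) fails the environment for rule 2, so it stays [u].
/k/ (between /u/ and /x/): rule 1 targets it, but not word-initially → unchanged [k].
/e/ (between /x/ and /x/): rule 2 targets it, but not before a nasal consonant → unchanged [e].
/e/ (word-final) is in the target of rule 2 but the environment (before a nasal consonant) is not met → [e].

[tʰũnutukxexe]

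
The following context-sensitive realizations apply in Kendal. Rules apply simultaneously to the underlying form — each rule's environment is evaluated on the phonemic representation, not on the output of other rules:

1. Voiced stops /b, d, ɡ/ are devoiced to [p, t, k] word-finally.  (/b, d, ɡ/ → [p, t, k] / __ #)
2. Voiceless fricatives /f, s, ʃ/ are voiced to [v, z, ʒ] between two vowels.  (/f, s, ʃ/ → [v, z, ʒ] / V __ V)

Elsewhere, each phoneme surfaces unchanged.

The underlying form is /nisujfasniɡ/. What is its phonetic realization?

[nizujfasnik]

/s/ meets the environment for rule 2 (between two vowels) → [z].
/f/ (between /j/ and /a/) is in the target of rule 2 but the environment (between two vowels) is not met → [f].
/s/ — between /a/ and /n/; rule 2 does not apply here → [s].
Rule 1 applies to /ɡ/ (word-final: word-finally) → [k].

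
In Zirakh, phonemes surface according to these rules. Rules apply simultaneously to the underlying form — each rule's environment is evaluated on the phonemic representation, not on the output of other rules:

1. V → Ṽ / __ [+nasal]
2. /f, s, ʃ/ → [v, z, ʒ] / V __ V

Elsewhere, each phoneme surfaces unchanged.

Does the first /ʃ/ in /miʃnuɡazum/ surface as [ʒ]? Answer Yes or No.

No

/ʃ/ (between /i/ and /n/): rule 2 targets it, but not between two vowels → unchanged [ʃ].
The actual realization is [ʃ], not [ʒ].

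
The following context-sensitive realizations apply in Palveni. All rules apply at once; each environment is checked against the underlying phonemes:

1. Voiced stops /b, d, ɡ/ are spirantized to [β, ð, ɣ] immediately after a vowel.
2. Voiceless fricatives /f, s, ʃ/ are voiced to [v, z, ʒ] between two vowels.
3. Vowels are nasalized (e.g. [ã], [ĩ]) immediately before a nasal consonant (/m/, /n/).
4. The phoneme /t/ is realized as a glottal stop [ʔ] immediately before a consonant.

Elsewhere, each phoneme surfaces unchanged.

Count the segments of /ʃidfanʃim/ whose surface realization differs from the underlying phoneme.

3

Segments that undergo a rule: /d/ → [ð] (rule 1); /a/ → [ã] (rule 3); /i/ → [ĩ] (rule 3).
All other segments surface unchanged.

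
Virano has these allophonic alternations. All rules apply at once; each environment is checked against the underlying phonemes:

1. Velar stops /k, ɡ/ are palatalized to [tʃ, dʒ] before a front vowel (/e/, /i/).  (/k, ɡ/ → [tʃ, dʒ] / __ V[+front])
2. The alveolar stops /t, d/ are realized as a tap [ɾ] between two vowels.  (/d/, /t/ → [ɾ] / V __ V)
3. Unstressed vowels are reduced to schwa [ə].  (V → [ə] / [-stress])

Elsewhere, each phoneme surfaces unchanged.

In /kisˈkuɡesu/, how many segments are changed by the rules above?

5

Segments that undergo a rule: /k/ → [tʃ] (rule 1); /i/ → [ə] (rule 3); /ɡ/ → [dʒ] (rule 1); /e/ → [ə] (rule 3); /u/ → [ə] (rule 3).
All other segments surface unchanged.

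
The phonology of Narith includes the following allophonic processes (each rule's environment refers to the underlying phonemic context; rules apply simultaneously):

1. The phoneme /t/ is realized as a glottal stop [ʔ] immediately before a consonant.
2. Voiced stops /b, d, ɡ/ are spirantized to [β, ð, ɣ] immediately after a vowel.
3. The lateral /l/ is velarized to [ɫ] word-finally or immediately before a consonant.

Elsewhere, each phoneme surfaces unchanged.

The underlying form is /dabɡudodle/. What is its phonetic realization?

/d/ (word-initial): rule 2 targets it, but not immediately after a vowel → unchanged [d].
/a/ (between /d/ and /b/): no rule targets it → [a].
Rule 2 applies to /b/ (between /a/ and /ɡ/: immediately after a vowel) → [β].
/ɡ/ — between /b/ and /u/; rule 2 does not apply here → [ɡ].
/u/ — not in any rule's target class → [u].
/d/ (between /u/ and /o/): immediately after a vowel, so rule 2 applies → [ð].
/o/ stays [o].
/d/ meets the environment for rule 2 (immediately after a vowel) → [ð].
/l/ — between /d/ and /e/; rule 3 does not apply here → [l].
/e/ (word-final): no rule targets it → [e].

[daβɡuðoðle]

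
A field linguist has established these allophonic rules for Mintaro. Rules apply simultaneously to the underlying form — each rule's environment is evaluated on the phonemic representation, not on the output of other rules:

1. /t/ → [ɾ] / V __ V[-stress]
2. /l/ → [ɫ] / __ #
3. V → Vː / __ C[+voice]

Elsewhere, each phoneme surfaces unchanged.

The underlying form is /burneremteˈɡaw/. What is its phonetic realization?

/u/ meets the environment for rule 3 (before a voiced consonant) → [uː].
/e/ — between /n/ and /r/, before a voiced consonant — surfaces as [eː] (rule 3).
/e/ (between /r/ and /m/) occurs before a voiced consonant → [eː] by rule 3.
/t/ — between /m/ and /e/; rule 1 does not apply here → [t].
Rule 3 applies to /e/ (between /t/ and /ɡ/: before a voiced consonant) → [eː].
Rule 3 applies to /a/ (between /ɡ/ and /w/: before a voiced consonant) → [aː].

[buːrneːreːmteːˈɡaːw]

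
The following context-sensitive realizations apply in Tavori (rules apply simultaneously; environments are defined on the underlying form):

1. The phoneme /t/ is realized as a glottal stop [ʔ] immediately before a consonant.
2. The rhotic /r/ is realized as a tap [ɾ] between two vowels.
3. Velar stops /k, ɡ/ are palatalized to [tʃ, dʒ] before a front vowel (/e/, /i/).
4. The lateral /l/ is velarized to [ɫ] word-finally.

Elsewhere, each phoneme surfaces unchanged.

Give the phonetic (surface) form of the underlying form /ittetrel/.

[iʔteʔreɫ]

/t/ (between /i/ and /t/): immediately before a consonant, so rule 1 applies → [ʔ].
/t/ — between /t/ and /e/; rule 1 does not apply here → [t].
/t/ meets the environment for rule 1 (immediately before a consonant) → [ʔ].
/r/ (between /t/ and /e/) is in the target of rule 2 but the environment (between two vowels) is not met → [r].
/l/ — word-final, word-finally — surfaces as [ɫ] (rule 4).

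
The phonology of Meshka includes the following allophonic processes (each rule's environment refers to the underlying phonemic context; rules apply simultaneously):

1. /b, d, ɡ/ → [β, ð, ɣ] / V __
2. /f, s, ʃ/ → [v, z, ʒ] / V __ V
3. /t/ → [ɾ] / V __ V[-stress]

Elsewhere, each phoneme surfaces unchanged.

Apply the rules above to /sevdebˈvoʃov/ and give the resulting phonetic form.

[sevdeβˈvoʒov]

/s/ (word-initial) fails the environment for rule 2, so it stays [s].
/e/ (between /s/ and /v/) is unaffected → [e].
/v/ stays [v].
/d/ (between /v/ and /e/): rule 1 targets it, but not immediately after a vowel → unchanged [d].
/e/ — not in any rule's target class → [e].
/b/ (between /e/ and /v/): immediately after a vowel, so rule 1 applies → [β].
/v/ — not in any rule's target class → [v].
/o/ (between /v/ and /ʃ/): no rule targets it → [o].
/ʃ/ meets the environment for rule 2 (between two vowels) → [ʒ].
/o/ stays [o].
/v/ — not in any rule's target class → [v].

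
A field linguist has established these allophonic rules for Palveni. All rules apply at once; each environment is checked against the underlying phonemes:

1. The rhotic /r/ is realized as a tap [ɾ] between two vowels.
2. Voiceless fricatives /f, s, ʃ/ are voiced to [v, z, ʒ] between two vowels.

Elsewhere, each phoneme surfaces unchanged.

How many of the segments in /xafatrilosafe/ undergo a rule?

Segments that undergo a rule: /f/ → [v] (rule 2); /s/ → [z] (rule 2); /f/ → [v] (rule 2).
All other segments surface unchanged.

3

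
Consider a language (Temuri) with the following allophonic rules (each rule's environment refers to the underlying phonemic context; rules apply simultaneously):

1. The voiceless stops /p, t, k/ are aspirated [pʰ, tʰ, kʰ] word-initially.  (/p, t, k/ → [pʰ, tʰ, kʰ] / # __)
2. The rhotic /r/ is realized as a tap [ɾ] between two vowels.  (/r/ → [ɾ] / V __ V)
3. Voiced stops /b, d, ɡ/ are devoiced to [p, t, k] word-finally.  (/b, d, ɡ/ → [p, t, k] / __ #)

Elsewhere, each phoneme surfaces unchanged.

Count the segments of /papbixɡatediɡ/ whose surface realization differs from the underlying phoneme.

Segments that undergo a rule: /p/ → [pʰ] (rule 1); /ɡ/ → [k] (rule 3).
All other segments surface unchanged.

2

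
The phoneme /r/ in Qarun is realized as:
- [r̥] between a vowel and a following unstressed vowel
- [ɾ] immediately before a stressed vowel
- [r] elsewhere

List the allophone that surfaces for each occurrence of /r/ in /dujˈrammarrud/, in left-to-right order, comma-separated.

[ɾ], [r], [r]

Occurrence 1 (position 4): immediately before a stressed vowel → [ɾ].
Occurrence 2 (position 9): no conditioning environment matches → elsewhere allophone [r].
Occurrence 3 (position 10): no conditioning environment matches → elsewhere allophone [r].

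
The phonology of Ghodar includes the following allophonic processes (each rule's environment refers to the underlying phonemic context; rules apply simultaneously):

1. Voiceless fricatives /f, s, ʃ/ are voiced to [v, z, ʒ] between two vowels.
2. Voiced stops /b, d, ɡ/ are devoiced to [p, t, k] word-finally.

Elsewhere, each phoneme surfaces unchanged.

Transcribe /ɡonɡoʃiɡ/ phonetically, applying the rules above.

/ɡ/ — word-initial; rule 2 does not apply here → [ɡ].
/o/ (between /ɡ/ and /n/) is unaffected → [o].
/n/ stays [n].
/ɡ/ (between /n/ and /o/) fails the environment for rule 2, so it stays [ɡ].
/o/ (between /ɡ/ and /ʃ/) is unaffected → [o].
/ʃ/ (between /o/ and /i/) occurs between two vowels → [ʒ] by rule 1.
/i/ (between /ʃ/ and /ɡ/) is unaffected → [i].
/ɡ/ — word-final, word-finally — surfaces as [k] (rule 2).

[ɡonɡoʒik]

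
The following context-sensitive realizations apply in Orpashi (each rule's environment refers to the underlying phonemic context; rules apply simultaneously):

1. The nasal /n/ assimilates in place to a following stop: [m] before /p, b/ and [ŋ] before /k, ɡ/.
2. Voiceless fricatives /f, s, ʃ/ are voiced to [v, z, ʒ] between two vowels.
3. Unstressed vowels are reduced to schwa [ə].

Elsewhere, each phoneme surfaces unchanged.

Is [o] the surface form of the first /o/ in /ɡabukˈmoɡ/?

/o/ — between /m/ and /ɡ/; rule 3 does not apply here → [o].
The actual realization is [o], which matches [o].

Yes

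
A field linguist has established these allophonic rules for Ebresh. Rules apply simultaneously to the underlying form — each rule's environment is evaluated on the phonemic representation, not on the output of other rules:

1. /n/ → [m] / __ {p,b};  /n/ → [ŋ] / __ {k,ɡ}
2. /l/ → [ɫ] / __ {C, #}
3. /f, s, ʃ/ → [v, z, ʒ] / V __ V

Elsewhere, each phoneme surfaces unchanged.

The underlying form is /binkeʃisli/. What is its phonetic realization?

[biŋkeʒisli]

/b/ (word-initial): no rule targets it → [b].
/i/ (between /b/ and /n/): no rule targets it → [i].
/n/ (between /i/ and /k/) occurs before a labial or velar stop → [ŋ] by rule 1.
/k/ (between /n/ and /e/): no rule targets it → [k].
/e/ (between /k/ and /ʃ/) is unaffected → [e].
/ʃ/ (between /e/ and /i/): between two vowels, so rule 3 applies → [ʒ].
/i/ (between /ʃ/ and /s/) is unaffected → [i].
/s/ — between /i/ and /l/; rule 3 does not apply here → [s].
/l/ — between /s/ and /i/; rule 2 does not apply here → [l].
/i/ — not in any rule's target class → [i].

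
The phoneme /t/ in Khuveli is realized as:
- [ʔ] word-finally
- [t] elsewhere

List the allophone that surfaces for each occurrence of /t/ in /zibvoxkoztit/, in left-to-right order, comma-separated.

Occurrence 1 (position 10): no conditioning environment matches → elsewhere allophone [t].
Occurrence 2 (position 12): word-finally → [ʔ].

[t], [ʔ]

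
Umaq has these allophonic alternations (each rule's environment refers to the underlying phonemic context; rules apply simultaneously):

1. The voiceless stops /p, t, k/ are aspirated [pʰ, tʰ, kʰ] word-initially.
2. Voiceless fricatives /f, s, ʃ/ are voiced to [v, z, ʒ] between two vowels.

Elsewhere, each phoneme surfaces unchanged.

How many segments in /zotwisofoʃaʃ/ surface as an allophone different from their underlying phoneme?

Segments that undergo a rule: /s/ → [z] (rule 2); /f/ → [v] (rule 2); /ʃ/ → [ʒ] (rule 2).
All other segments surface unchanged.

3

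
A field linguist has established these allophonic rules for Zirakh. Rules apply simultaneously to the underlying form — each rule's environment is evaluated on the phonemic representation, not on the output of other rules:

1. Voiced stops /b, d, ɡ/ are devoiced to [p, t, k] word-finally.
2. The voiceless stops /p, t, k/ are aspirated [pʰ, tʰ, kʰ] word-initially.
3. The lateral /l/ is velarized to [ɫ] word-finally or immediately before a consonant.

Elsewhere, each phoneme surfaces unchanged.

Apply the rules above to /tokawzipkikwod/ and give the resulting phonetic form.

/t/ meets the environment for rule 2 (word-initially) → [tʰ].
/k/ (between /o/ and /a/) fails the environment for rule 2, so it stays [k].
/p/ (between /i/ and /k/) fails the environment for rule 2, so it stays [p].
/k/ (between /p/ and /i/): rule 2 targets it, but not word-initially → unchanged [k].
/k/ (between /i/ and /w/) is in the target of rule 2 but the environment (word-initially) is not met → [k].
/d/ (word-final): word-finally, so rule 1 applies → [t].

[tʰokawzipkikwot]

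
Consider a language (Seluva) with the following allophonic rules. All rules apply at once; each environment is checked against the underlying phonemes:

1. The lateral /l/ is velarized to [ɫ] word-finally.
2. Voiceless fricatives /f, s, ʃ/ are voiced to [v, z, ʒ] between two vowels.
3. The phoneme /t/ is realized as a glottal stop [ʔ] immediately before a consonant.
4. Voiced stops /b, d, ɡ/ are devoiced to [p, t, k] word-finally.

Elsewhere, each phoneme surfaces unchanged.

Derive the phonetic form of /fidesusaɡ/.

/f/ (word-initial) is in the target of rule 2 but the environment (between two vowels) is not met → [f].
/i/ — not in any rule's target class → [i].
/d/ (between /i/ and /e/) fails the environment for rule 4, so it stays [d].
/e/ (between /d/ and /s/) is unaffected → [e].
/s/ (between /e/ and /u/) occurs between two vowels → [z] by rule 2.
/u/ (between /s/ and /s/) is unaffected → [u].
/s/ — between /u/ and /a/, between two vowels — surfaces as [z] (rule 2).
/a/ (between /s/ and /ɡ/) is unaffected → [a].
/ɡ/ (word-final): word-finally, so rule 4 applies → [k].

[fidezuzak]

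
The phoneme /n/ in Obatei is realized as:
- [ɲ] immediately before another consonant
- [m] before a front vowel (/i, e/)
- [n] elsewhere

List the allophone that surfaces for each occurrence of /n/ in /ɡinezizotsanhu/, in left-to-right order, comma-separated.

[m], [ɲ]

Occurrence 1 (position 3): before a front vowel (/i, e/) → [m].
Occurrence 2 (position 12): immediately before another consonant → [ɲ].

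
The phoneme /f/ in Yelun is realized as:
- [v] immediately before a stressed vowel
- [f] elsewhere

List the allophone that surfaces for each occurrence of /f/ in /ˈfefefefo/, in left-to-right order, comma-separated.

Occurrence 1 (position 1): immediately before a stressed vowel → [v].
Occurrence 2 (position 3): no conditioning environment matches → elsewhere allophone [f].
Occurrence 3 (position 5): no conditioning environment matches → elsewhere allophone [f].
Occurrence 4 (position 7): no conditioning environment matches → elsewhere allophone [f].

[v], [f], [f], [f]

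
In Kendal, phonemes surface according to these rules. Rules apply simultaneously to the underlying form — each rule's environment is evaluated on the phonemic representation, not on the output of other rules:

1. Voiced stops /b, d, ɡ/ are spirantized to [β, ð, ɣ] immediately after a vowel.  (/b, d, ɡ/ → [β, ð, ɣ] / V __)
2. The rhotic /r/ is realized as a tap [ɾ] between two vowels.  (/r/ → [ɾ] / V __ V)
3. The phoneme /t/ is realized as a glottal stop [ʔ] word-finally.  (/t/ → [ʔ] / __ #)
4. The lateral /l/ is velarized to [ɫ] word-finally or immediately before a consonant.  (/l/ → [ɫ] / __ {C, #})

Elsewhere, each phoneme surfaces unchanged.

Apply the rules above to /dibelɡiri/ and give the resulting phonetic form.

/d/ (word-initial) is in the target of rule 1 but the environment (immediately after a vowel) is not met → [d].
/i/ (between /d/ and /b/) is unaffected → [i].
/b/ (between /i/ and /e/): immediately after a vowel, so rule 1 applies → [β].
/e/ — not in any rule's target class → [e].
/l/ (between /e/ and /ɡ/) occurs word-finally or immediately before a consonant → [ɫ] by rule 4.
/ɡ/ — between /l/ and /i/; rule 1 does not apply here → [ɡ].
/i/ stays [i].
Rule 2 applies to /r/ (between /i/ and /i/: between two vowels) → [ɾ].
/i/ (word-final) is unaffected → [i].

[diβeɫɡiɾi]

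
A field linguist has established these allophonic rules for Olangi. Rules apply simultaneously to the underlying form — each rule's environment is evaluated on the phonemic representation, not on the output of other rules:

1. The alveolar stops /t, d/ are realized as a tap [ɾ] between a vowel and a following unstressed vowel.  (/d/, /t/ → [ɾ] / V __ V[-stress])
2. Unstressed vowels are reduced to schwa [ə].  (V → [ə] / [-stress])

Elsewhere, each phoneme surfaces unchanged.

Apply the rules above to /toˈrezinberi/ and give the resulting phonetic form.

/t/ (word-initial) fails the environment for rule 1, so it stays [t].
/o/ — between /t/ and /r/, in an unstressed syllable — surfaces as [ə] (rule 2).
/r/ (between /o/ and /e/) is unaffected → [r].
/e/ (between /r/ and /z/): rule 2 targets it, but not in an unstressed syllable → unchanged [e].
/z/ (between /e/ and /i/): no rule targets it → [z].
Rule 2 applies to /i/ (between /z/ and /n/: in an unstressed syllable) → [ə].
/n/ stays [n].
/b/ — not in any rule's target class → [b].
Rule 2 applies to /e/ (between /b/ and /r/: in an unstressed syllable) → [ə].
/r/ (between /e/ and /i/) is unaffected → [r].
/i/ meets the environment for rule 2 (in an unstressed syllable) → [ə].

[təˈrezənbərə]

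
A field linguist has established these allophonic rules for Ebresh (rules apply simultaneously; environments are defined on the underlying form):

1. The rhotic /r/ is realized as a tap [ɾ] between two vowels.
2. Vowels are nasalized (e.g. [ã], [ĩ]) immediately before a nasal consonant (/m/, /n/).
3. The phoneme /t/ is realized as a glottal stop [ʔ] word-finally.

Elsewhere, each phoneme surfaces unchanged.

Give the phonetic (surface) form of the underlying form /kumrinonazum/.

[kũmrĩnõnazũm]

/k/ (word-initial): no rule targets it → [k].
Rule 2 applies to /u/ (between /k/ and /m/: before a nasal consonant) → [ũ].
/m/ stays [m].
/r/ (between /m/ and /i/) is in the target of rule 1 but the environment (between two vowels) is not met → [r].
/i/ — between /r/ and /n/, before a nasal consonant — surfaces as [ĩ] (rule 2).
/n/ — not in any rule's target class → [n].
/o/ (between /n/ and /n/) occurs before a nasal consonant → [õ] by rule 2.
/n/ stays [n].
/a/ (between /n/ and /z/) is in the target of rule 2 but the environment (before a nasal consonant) is not met → [a].
/z/ — not in any rule's target class → [z].
Rule 2 applies to /u/ (between /z/ and /m/: before a nasal consonant) → [ũ].
/m/ — not in any rule's target class → [m].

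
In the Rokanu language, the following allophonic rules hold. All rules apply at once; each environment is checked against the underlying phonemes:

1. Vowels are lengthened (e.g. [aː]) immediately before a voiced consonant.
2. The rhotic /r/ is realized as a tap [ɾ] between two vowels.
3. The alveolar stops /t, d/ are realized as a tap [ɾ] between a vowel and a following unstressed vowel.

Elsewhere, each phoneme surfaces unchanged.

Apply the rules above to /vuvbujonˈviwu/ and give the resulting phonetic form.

[vuːvbuːjoːnˈviːwu]

/v/ stays [v].
/u/ meets the environment for rule 1 (before a voiced consonant) → [uː].
/v/ — not in any rule's target class → [v].
/b/ (between /v/ and /u/): no rule targets it → [b].
Rule 1 applies to /u/ (between /b/ and /j/: before a voiced consonant) → [uː].
/j/ stays [j].
/o/ — between /j/ and /n/, before a voiced consonant — surfaces as [oː] (rule 1).
/n/ (between /o/ and /v/): no rule targets it → [n].
/v/ — not in any rule's target class → [v].
/i/ (between /v/ and /w/) occurs before a voiced consonant → [iː] by rule 1.
/w/ (between /i/ and /u/) is unaffected → [w].
/u/ — word-final; rule 1 does not apply here → [u].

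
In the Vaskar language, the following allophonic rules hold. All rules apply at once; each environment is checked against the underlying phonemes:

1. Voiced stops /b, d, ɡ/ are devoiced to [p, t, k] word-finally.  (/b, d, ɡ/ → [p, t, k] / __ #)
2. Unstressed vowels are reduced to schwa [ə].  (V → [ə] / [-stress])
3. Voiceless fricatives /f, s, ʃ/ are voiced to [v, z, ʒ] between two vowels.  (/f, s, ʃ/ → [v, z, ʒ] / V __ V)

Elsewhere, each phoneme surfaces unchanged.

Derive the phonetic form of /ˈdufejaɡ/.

[ˈduvəjək]

/d/ (word-initial) fails the environment for rule 1, so it stays [d].
/u/ (between /d/ and /f/) fails the environment for rule 2, so it stays [u].
/f/ meets the environment for rule 3 (between two vowels) → [v].
/e/ — between /f/ and /j/, in an unstressed syllable — surfaces as [ə] (rule 2).
/j/ stays [j].
/a/ meets the environment for rule 2 (in an unstressed syllable) → [ə].
Rule 1 applies to /ɡ/ (word-final: word-finally) → [k].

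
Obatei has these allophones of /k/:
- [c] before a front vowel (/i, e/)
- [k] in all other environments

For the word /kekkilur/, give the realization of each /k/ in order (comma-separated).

[c], [k], [c]

Occurrence 1 (position 1): before a front vowel → [c].
Occurrence 2 (position 3): no conditioning environment matches → elsewhere allophone [k].
Occurrence 3 (position 4): before a front vowel → [c].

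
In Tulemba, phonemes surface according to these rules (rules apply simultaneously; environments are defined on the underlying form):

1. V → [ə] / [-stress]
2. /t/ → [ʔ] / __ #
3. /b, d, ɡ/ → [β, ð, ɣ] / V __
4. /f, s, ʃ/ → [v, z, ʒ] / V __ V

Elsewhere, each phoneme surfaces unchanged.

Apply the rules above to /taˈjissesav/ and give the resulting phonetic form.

[təˈjissəzəv]

/t/ (word-initial) fails the environment for rule 2, so it stays [t].
Rule 1 applies to /a/ (between /t/ and /j/: in an unstressed syllable) → [ə].
/j/ (between /a/ and /i/) is unaffected → [j].
/i/ — between /j/ and /s/; rule 1 does not apply here → [i].
/s/ (between /i/ and /s/): rule 4 targets it, but not between two vowels → unchanged [s].
/s/ (between /s/ and /e/): rule 4 targets it, but not between two vowels → unchanged [s].
Rule 1 applies to /e/ (between /s/ and /s/: in an unstressed syllable) → [ə].
/s/ meets the environment for rule 4 (between two vowels) → [z].
/a/ (between /s/ and /v/) occurs in an unstressed syllable → [ə] by rule 1.
/v/ (word-final): no rule targets it → [v].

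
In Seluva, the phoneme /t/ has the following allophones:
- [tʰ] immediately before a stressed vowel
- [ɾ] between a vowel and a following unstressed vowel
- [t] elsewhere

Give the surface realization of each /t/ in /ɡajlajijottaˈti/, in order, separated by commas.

[t], [t], [tʰ]

Occurrence 1 (position 10): no conditioning environment matches → elsewhere allophone [t].
Occurrence 2 (position 11): no conditioning environment matches → elsewhere allophone [t].
Occurrence 3 (position 13): immediately before a stressed vowel → [tʰ].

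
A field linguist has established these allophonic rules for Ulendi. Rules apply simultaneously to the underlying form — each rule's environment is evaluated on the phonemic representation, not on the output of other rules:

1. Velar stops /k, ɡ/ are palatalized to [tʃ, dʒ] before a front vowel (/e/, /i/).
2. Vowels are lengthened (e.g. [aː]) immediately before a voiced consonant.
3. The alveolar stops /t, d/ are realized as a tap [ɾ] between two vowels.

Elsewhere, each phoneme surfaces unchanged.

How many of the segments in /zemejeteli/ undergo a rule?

4

Segments that undergo a rule: /e/ → [eː] (rule 2); /e/ → [eː] (rule 2); /t/ → [ɾ] (rule 3); /e/ → [eː] (rule 2).
All other segments surface unchanged.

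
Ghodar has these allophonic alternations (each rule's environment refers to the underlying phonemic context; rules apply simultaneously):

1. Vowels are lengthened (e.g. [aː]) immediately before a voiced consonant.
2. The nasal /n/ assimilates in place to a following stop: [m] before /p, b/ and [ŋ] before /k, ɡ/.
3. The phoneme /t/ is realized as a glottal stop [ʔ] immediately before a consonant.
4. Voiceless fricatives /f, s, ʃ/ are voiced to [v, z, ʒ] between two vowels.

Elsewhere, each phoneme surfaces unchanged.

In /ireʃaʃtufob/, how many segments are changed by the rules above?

Segments that undergo a rule: /i/ → [iː] (rule 1); /ʃ/ → [ʒ] (rule 4); /f/ → [v] (rule 4); /o/ → [oː] (rule 1).
All other segments surface unchanged.

4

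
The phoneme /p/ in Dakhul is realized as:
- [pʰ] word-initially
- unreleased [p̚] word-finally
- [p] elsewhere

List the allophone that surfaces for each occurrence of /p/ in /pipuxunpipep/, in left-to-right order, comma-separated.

Occurrence 1 (position 1): word-initially → [pʰ].
Occurrence 2 (position 3): no conditioning environment matches → elsewhere allophone [p].
Occurrence 3 (position 8): no conditioning environment matches → elsewhere allophone [p].
Occurrence 4 (position 10): no conditioning environment matches → elsewhere allophone [p].
Occurrence 5 (position 12): word-finally → [p̚].

[pʰ], [p], [p], [p], [p̚]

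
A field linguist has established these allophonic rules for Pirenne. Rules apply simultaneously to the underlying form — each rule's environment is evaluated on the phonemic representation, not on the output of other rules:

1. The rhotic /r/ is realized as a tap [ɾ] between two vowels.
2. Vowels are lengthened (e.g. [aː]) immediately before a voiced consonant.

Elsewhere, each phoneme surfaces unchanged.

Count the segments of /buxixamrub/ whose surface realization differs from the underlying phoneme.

2

Segments that undergo a rule: /a/ → [aː] (rule 2); /u/ → [uː] (rule 2).
All other segments surface unchanged.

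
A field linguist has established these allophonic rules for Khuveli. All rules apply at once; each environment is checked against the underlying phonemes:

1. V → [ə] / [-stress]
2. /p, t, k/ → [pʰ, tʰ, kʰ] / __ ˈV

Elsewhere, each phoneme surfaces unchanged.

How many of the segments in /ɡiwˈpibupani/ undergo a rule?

Segments that undergo a rule: /i/ → [ə] (rule 1); /p/ → [pʰ] (rule 2); /u/ → [ə] (rule 1); /a/ → [ə] (rule 1); /i/ → [ə] (rule 1).
All other segments surface unchanged.

5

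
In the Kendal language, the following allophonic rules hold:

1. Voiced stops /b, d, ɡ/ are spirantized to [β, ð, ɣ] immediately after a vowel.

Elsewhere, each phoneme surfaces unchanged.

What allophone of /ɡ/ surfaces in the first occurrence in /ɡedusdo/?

/ɡ/ (word-initial): rule 1 targets it, but not immediately after a vowel → unchanged [ɡ].

[ɡ]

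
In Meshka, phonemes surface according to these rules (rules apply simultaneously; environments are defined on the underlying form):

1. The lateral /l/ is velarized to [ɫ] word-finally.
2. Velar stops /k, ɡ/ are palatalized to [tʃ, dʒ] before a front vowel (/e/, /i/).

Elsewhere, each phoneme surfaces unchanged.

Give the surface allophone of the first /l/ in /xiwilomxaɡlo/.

[l]

/l/ (between /i/ and /o/) is in the target of rule 1 but the environment (word-finally) is not met → [l].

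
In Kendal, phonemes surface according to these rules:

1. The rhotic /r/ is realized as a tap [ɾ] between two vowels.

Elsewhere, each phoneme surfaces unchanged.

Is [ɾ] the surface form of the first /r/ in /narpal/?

No

/r/ (between /a/ and /p/) is in the target of rule 1 but the environment (between two vowels) is not met → [r].
The actual realization is [r], not [ɾ].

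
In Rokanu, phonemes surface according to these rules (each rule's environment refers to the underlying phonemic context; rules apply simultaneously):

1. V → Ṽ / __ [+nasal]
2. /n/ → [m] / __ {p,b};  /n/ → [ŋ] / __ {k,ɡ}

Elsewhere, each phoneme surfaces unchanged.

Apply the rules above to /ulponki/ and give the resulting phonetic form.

/u/ — word-initial; rule 1 does not apply here → [u].
/l/ — not in any rule's target class → [l].
/p/ stays [p].
/o/ — between /p/ and /n/, before a nasal consonant — surfaces as [õ] (rule 1).
/n/ — between /o/ and /k/, before a labial or velar stop — surfaces as [ŋ] (rule 2).
/k/ — not in any rule's target class → [k].
/i/ (word-final) is in the target of rule 1 but the environment (before a nasal consonant) is not met → [i].

[ulpõŋki]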